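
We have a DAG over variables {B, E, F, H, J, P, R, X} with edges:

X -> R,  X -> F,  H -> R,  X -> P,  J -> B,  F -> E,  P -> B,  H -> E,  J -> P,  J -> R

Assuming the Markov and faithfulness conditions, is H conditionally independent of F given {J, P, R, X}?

4 paths connect H and F; each must be blocked for d-separation to hold:
Path 1: H → E ← F
  E is a collider here and neither E nor any of its descendants is conditioned on, so the collider stays closed — the path is blocked at E.
Path 2: H → R ← X → F
  X is a fork here and X is conditioned on, so the path is blocked at X.
Path 3: H → R ← J → P ← X → F
  J is a fork here and J is conditioned on, so the path is blocked at J.
Path 4: H → R ← J → B ← P ← X → F
  J is a fork here and J is conditioned on, so the path is blocked at J.
Every path is blocked, so H and F are d-separated given {J, P, R, X}.

Yes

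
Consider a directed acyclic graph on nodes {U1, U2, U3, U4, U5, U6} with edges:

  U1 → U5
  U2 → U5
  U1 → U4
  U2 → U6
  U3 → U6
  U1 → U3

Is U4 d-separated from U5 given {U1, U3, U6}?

Yes

Enumerating the 2 paths from U4 to U5 and testing each for blocking by {U1, U3, U6}:
Path 1: U4 ← U1 → U3 → U6 ← U2 → U5
  U1 is a fork here and U1 is conditioned on, so the path is blocked at U1.
Path 2: U4 ← U1 → U5
  U1 is a fork here and U1 is conditioned on, so the path is blocked at U1.
Every path is blocked, so U4 and U5 are d-separated given {U1, U3, U6}.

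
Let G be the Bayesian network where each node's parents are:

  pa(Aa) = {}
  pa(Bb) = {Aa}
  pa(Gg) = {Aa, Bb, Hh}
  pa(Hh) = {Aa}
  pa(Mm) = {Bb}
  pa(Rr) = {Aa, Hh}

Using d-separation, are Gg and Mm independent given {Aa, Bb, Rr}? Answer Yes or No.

Yes

There are 4 undirected paths between Gg and Mm; checking each against the conditioning set {Aa, Bb, Rr}:
  1. Gg ← Bb → Mm — Bb:fork[blocks] ⇒ blocked
  2. Gg ← Hh ← Aa → Bb → Mm — Hh:chain[open]; Aa:fork[blocks]; Bb:chain[blocks] ⇒ blocked
  3. Gg ← Hh → Rr ← Aa → Bb → Mm — Hh:fork[open]; Rr:collider[open]; Aa:fork[blocks]; Bb:chain[blocks] ⇒ blocked
  4. Gg ← Aa → Bb → Mm — Aa:fork[blocks]; Bb:chain[blocks] ⇒ blocked
Every path is blocked, so Gg and Mm are d-separated given {Aa, Bb, Rr}.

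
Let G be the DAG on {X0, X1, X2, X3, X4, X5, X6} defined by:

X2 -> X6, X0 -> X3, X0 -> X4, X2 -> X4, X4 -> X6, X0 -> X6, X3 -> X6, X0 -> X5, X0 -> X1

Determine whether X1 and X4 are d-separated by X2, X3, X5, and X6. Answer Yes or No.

We examine all 5 paths between X1 and X4:
Path 1: X1 ← X0 → X3 → X6 ← X2 → X4
  X3 is a chain here and X3 is conditioned on, so the path is blocked at X3.
Path 2: X1 ← X0 → X3 → X6 ← X4
  X3 is a chain here and X3 is conditioned on, so the path is blocked at X3.
Path 3: X1 ← X0 → X6 ← X2 → X4
  X2 is a fork here and X2 is conditioned on, so the path is blocked at X2.
Path 4: X1 ← X0 → X6 ← X4
  X0 is a fork and X0 is not conditioned on; X6 is a collider and X6 is conditioned on, which opens it — no node blocks this path, so it is active.
Path 5: X1 ← X0 → X4
  X0 is a fork and X0 is not conditioned on — no node blocks this path, so it is active.
Since the path X1 ← X0 → X6 ← X4 is active, X1 and X4 are not d-separated given {X2, X3, X5, X6}.

No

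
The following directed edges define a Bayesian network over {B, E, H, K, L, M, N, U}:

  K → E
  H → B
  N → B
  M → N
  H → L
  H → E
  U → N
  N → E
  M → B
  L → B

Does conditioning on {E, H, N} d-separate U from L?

Enumerating the 6 paths from U to L and testing each for blocking by {E, H, N}:
  1. U → N → B ← L — N:chain[blocks]; B:collider[blocks] ⇒ blocked
  2. U → N → B ← H → L — N:chain[blocks]; B:collider[blocks]; H:fork[blocks] ⇒ blocked
  3. U → N → E ← H → L — N:chain[blocks]; E:collider[open]; H:fork[blocks] ⇒ blocked
  4. U → N → E ← H → B ← L — N:chain[blocks]; E:collider[open]; H:fork[blocks]; B:collider[blocks] ⇒ blocked
  5. U → N ← M → B ← L — N:collider[open]; M:fork[open]; B:collider[blocks] ⇒ blocked
  6. U → N ← M → B ← H → L — N:collider[open]; M:fork[open]; B:collider[blocks]; H:fork[blocks] ⇒ blocked
All paths are blocked; U ⊥ L | {E, H, N} holds.

Yes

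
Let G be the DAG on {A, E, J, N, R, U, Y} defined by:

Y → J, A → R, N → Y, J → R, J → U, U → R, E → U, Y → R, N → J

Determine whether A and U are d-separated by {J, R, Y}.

No — A and U are not d-separated given {J, R, Y}.

There are 4 undirected paths between A and U; checking each against the conditioning set {J, R, Y}:
  1. A → R ← Y ← N → J → U — R:collider[open]; Y:chain[blocks]; N:fork[open]; J:chain[blocks] ⇒ blocked
  2. A → R ← Y → J → U — R:collider[open]; Y:fork[blocks]; J:chain[blocks] ⇒ blocked
  3. A → R ← J → U — R:collider[open]; J:fork[blocks] ⇒ blocked
  4. A → R ← U — R:collider[open] ⇒ active
At least one path is unblocked, so d-separation fails.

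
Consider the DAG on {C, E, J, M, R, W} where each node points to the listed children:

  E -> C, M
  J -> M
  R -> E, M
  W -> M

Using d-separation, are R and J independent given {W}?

Yes

Enumerating the 2 paths from R to J and testing each for blocking by {W}:
Path 1: R → M ← J
  M is a collider here and neither M nor any of its descendants is conditioned on, so the collider stays closed — the path is blocked at M.
Path 2: R → E → M ← J
  M is a collider here and neither M nor any of its descendants is conditioned on, so the collider stays closed — the path is blocked at M.
All paths are blocked; R ⊥ J | {W} holds.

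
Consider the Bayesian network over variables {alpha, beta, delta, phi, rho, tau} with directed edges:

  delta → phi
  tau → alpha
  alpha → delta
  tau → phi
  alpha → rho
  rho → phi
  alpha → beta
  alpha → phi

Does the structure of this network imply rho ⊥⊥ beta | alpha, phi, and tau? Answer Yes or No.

Yes

4 paths connect rho and beta; each must be blocked for d-separation to hold:
  1. rho → phi ← tau → alpha → beta — phi:collider[open]; tau:fork[blocks]; alpha:chain[blocks] ⇒ blocked
  2. rho → phi ← alpha → beta — phi:collider[open]; alpha:fork[blocks] ⇒ blocked
  3. rho → phi ← delta ← alpha → beta — phi:collider[open]; delta:chain[open]; alpha:fork[blocks] ⇒ blocked
  4. rho ← alpha → beta — alpha:fork[blocks] ⇒ blocked
Since every path is blocked, d-separation holds.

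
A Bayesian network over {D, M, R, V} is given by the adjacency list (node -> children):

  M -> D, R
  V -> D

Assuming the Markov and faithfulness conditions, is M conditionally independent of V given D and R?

Only one path connects M and V:
  1. M → D ← V — D:collider[open] ⇒ active
Since the path M → D ← V is active, M and V are not d-separated given {D, R}.

No — M and V are not d-separated given {D, R}.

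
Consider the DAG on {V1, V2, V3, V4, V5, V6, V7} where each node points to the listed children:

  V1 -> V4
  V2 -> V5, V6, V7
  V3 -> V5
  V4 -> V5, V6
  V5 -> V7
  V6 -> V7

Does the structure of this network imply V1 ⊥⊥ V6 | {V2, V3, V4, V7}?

Enumerating the 5 paths from V1 to V6 and testing each for blocking by {V2, V3, V4, V7}:
Path 1: V1 → V4 → V5 → V7 ← V6
  V4 is a chain here and V4 is conditioned on, so the path is blocked at V4.
Path 2: V1 → V4 → V5 → V7 ← V2 → V6
  V4 is a chain here and V4 is conditioned on, so the path is blocked at V4.
Path 3: V1 → V4 → V5 ← V2 → V7 ← V6
  V4 is a chain here and V4 is conditioned on, so the path is blocked at V4.
Path 4: V1 → V4 → V5 ← V2 → V6
  V4 is a chain here and V4 is conditioned on, so the path is blocked at V4.
Path 5: V1 → V4 → V6
  V4 is a chain here and V4 is conditioned on, so the path is blocked at V4.
Every path is blocked, so V1 and V6 are d-separated given {V2, V3, V4, V7}.

Yes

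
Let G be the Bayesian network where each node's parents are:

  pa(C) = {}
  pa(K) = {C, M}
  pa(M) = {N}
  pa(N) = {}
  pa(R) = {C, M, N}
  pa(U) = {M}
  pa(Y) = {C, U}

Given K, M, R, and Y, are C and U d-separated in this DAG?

Enumerating the 4 paths from C to U and testing each for blocking by {K, M, R, Y}:
  1. C → R ← M → U — R:collider[open]; M:fork[blocks] ⇒ blocked
  2. C → R ← N → M → U — R:collider[open]; N:fork[open]; M:chain[blocks] ⇒ blocked
  3. C → K ← M → U — K:collider[open]; M:fork[blocks] ⇒ blocked
  4. C → Y ← U — Y:collider[open] ⇒ active
Because an active path exists, C and U are not d-separated.

No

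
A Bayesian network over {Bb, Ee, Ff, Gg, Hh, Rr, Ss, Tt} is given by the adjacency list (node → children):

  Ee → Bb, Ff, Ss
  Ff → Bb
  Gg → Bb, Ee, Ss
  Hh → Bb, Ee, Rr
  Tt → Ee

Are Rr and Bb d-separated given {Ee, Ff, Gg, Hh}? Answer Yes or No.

Enumerating the 5 paths from Rr to Bb and testing each for blocking by {Ee, Ff, Gg, Hh}:
Path 1: Rr ← Hh → Bb
  Hh is a fork here and Hh is conditioned on, so the path is blocked at Hh.
Path 2: Rr ← Hh → Ee → Ss ← Gg → Bb
  Hh is a fork here and Hh is conditioned on, so the path is blocked at Hh.
Path 3: Rr ← Hh → Ee → Bb
  Hh is a fork here and Hh is conditioned on, so the path is blocked at Hh.
Path 4: Rr ← Hh → Ee ← Gg → Bb
  Hh is a fork here and Hh is conditioned on, so the path is blocked at Hh.
Path 5: Rr ← Hh → Ee → Ff → Bb
  Hh is a fork here and Hh is conditioned on, so the path is blocked at Hh.
Since every path is blocked, d-separation holds.

Yes — Rr and Bb are d-separated given {Ee, Ff, Gg, Hh}.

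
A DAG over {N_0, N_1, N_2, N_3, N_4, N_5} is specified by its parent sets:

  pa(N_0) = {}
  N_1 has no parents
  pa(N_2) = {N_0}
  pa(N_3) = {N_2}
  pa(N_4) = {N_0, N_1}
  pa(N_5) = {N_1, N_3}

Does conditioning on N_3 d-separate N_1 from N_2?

Yes

There are 2 undirected paths between N_1 and N_2; checking each against the conditioning set {N_3}:
Path 1: N_1 → N_5 ← N_3 ← N_2
  N_5 is a collider here and neither N_5 nor any of its descendants is conditioned on, so the collider stays closed — the path is blocked at N_5.
Path 2: N_1 → N_4 ← N_0 → N_2
  N_4 is a collider here and neither N_4 nor any of its descendants is conditioned on, so the collider stays closed — the path is blocked at N_4.
Every path is blocked, so N_1 and N_2 are d-separated given {N_3}.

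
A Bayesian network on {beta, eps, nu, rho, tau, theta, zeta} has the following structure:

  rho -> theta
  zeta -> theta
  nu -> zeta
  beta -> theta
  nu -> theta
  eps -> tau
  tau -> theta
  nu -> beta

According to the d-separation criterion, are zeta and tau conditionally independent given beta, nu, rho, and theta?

No

There are 3 undirected paths between zeta and tau; checking each against the conditioning set {beta, nu, rho, theta}:
Path 1: zeta → theta ← tau
  theta is a collider and theta is conditioned on, which opens it — no node blocks this path, so it is active.
Path 2: zeta ← nu → beta → theta ← tau
  nu is a fork here and nu is conditioned on, so the path is blocked at nu.
Path 3: zeta ← nu → theta ← tau
  nu is a fork here and nu is conditioned on, so the path is blocked at nu.
Because an active path exists, zeta and tau are not d-separated.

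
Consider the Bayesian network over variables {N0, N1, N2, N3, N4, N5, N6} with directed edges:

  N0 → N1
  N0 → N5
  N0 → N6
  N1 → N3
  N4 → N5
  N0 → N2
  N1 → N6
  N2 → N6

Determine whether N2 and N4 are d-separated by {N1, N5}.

3 paths connect N2 and N4; each must be blocked for d-separation to hold:
Path 1: N2 → N6 ← N1 ← N0 → N5 ← N4
  N6 is a collider here and neither N6 nor any of its descendants is conditioned on, so the collider stays closed — the path is blocked at N6.
Path 2: N2 → N6 ← N0 → N5 ← N4
  N6 is a collider here and neither N6 nor any of its descendants is conditioned on, so the collider stays closed — the path is blocked at N6.
Path 3: N2 ← N0 → N5 ← N4
  N0 is a fork and N0 is not conditioned on; N5 is a collider and N5 is conditioned on, which opens it — no node blocks this path, so it is active.
Since the path N2 ← N0 → N5 ← N4 is active, N2 and N4 are not d-separated given {N1, N5}.

No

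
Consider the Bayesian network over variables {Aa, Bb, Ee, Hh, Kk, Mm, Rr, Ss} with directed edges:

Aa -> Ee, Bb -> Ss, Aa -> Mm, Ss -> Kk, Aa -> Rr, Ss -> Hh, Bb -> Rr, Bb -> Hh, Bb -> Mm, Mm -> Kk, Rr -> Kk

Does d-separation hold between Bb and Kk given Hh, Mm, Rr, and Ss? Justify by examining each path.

There are 6 undirected paths between Bb and Kk; checking each against the conditioning set {Hh, Mm, Rr, Ss}:
  1. Bb → Mm → Kk — Mm:chain[blocks] ⇒ blocked
  2. Bb → Mm ← Aa → Rr → Kk — Mm:collider[open]; Aa:fork[open]; Rr:chain[blocks] ⇒ blocked
  3. Bb → Ss → Kk — Ss:chain[blocks] ⇒ blocked
  4. Bb → Hh ← Ss → Kk — Hh:collider[open]; Ss:fork[blocks] ⇒ blocked
  5. Bb → Rr → Kk — Rr:chain[blocks] ⇒ blocked
  6. Bb → Rr ← Aa → Mm → Kk — Rr:collider[open]; Aa:fork[open]; Mm:chain[blocks] ⇒ blocked
Since every path is blocked, d-separation holds.

Yes — Bb and Kk are d-separated given {Hh, Mm, Rr, Ss}.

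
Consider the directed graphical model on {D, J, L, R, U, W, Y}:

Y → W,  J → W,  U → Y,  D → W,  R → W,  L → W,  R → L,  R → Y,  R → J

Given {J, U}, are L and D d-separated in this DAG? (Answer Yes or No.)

We examine all 4 paths between L and D:
  1. L ← R → Y → W ← D — R:fork[open]; Y:chain[open]; W:collider[blocks] ⇒ blocked
  2. L ← R → J → W ← D — R:fork[open]; J:chain[blocks]; W:collider[blocks] ⇒ blocked
  3. L ← R → W ← D — R:fork[open]; W:collider[blocks] ⇒ blocked
  4. L → W ← D — W:collider[blocks] ⇒ blocked
All paths are blocked; L ⊥ D | {J, U} holds.

Yes — L and D are d-separated given {J, U}.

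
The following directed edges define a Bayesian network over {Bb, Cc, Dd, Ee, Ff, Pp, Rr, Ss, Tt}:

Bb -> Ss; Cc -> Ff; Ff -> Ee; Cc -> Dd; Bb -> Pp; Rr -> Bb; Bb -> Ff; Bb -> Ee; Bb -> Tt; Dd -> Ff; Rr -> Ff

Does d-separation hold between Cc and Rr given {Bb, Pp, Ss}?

6 paths connect Cc and Rr; each must be blocked for d-separation to hold:
  1. Cc → Ff ← Rr — Ff:collider[blocks] ⇒ blocked
  2. Cc → Ff ← Bb ← Rr — Ff:collider[blocks]; Bb:chain[blocks] ⇒ blocked
  3. Cc → Ff → Ee ← Bb ← Rr — Ff:chain[open]; Ee:collider[blocks]; Bb:chain[blocks] ⇒ blocked
  4. Cc → Dd → Ff ← Rr — Dd:chain[open]; Ff:collider[blocks] ⇒ blocked
  5. Cc → Dd → Ff ← Bb ← Rr — Dd:chain[open]; Ff:collider[blocks]; Bb:chain[blocks] ⇒ blocked
  6. Cc → Dd → Ff → Ee ← Bb ← Rr — Dd:chain[open]; Ff:chain[open]; Ee:collider[blocks]; Bb:chain[blocks] ⇒ blocked
Every path is blocked, so Cc and Rr are d-separated given {Bb, Pp, Ss}.

Yes — Cc and Rr are d-separated given {Bb, Pp, Ss}.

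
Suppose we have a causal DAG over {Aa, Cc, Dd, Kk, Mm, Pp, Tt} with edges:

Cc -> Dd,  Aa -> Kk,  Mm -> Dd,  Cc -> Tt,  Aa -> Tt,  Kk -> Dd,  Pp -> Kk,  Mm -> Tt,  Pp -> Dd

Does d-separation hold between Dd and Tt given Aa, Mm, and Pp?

We examine all 4 paths between Dd and Tt:
Path 1: Dd ← Cc → Tt
  Cc is a fork and Cc is not conditioned on — no node blocks this path, so it is active.
Path 2: Dd ← Kk ← Aa → Tt
  Aa is a fork here and Aa is conditioned on, so the path is blocked at Aa.
Path 3: Dd ← Pp → Kk ← Aa → Tt
  Pp is a fork here and Pp is conditioned on, so the path is blocked at Pp.
Path 4: Dd ← Mm → Tt
  Mm is a fork here and Mm is conditioned on, so the path is blocked at Mm.
At least one path is unblocked, so d-separation fails.

No — Dd and Tt are not d-separated given {Aa, Mm, Pp}.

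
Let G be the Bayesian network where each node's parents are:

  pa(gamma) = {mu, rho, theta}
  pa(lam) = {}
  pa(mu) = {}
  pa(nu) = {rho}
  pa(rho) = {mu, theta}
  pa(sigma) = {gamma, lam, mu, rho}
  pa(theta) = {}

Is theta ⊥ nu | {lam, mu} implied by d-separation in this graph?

Enumerating the 6 paths from theta to nu and testing each for blocking by {lam, mu}:
Path 1: theta → rho → nu
  rho is a chain and rho is not conditioned on — no node blocks this path, so it is active.
Path 2: theta → gamma → sigma ← rho → nu
  sigma is a collider here and neither sigma nor any of its descendants is conditioned on, so the collider stays closed — the path is blocked at sigma.
Path 3: theta → gamma → sigma ← mu → rho → nu
  sigma is a collider here and neither sigma nor any of its descendants is conditioned on, so the collider stays closed — the path is blocked at sigma.
Path 4: theta → gamma ← rho → nu
  gamma is a collider here and neither gamma nor any of its descendants is conditioned on, so the collider stays closed — the path is blocked at gamma.
Path 5: theta → gamma ← mu → sigma ← rho → nu
  gamma is a collider here and neither gamma nor any of its descendants is conditioned on, so the collider stays closed — the path is blocked at gamma.
Path 6: theta → gamma ← mu → rho → nu
  gamma is a collider here and neither gamma nor any of its descendants is conditioned on, so the collider stays closed — the path is blocked at gamma.
At least one path is unblocked, so d-separation fails.

No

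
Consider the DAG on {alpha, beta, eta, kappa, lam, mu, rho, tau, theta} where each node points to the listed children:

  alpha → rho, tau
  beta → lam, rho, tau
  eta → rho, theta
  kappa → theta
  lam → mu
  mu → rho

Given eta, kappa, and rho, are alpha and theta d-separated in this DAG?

Yes — alpha and theta are d-separated given {eta, kappa, rho}.

We examine all 3 paths between alpha and theta:
Path 1: alpha → rho ← eta → theta
  eta is a fork here and eta is conditioned on, so the path is blocked at eta.
Path 2: alpha → tau ← beta → lam → mu → rho ← eta → theta
  tau is a collider here and neither tau nor any of its descendants is conditioned on, so the collider stays closed — the path is blocked at tau.
Path 3: alpha → tau ← beta → rho ← eta → theta
  tau is a collider here and neither tau nor any of its descendants is conditioned on, so the collider stays closed — the path is blocked at tau.
Since every path is blocked, d-separation holds.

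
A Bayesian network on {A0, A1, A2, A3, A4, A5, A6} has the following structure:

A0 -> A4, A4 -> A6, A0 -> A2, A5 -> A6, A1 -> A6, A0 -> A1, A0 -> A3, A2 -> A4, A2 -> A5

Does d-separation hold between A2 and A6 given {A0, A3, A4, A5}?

We examine all 5 paths between A2 and A6:
Path 1: A2 ← A0 → A4 → A6
  A0 is a fork here and A0 is conditioned on, so the path is blocked at A0.
Path 2: A2 ← A0 → A1 → A6
  A0 is a fork here and A0 is conditioned on, so the path is blocked at A0.
Path 3: A2 → A4 ← A0 → A1 → A6
  A0 is a fork here and A0 is conditioned on, so the path is blocked at A0.
Path 4: A2 → A4 → A6
  A4 is a chain here and A4 is conditioned on, so the path is blocked at A4.
Path 5: A2 → A5 → A6
  A5 is a chain here and A5 is conditioned on, so the path is blocked at A5.
All paths are blocked; A2 ⊥ A6 | {A0, A3, A4, A5} holds.

Yes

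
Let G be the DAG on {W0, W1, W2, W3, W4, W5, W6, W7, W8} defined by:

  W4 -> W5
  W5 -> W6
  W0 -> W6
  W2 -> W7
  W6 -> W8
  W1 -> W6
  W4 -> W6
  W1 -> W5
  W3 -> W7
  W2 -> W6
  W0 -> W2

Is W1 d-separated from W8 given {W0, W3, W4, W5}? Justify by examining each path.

No

3 paths connect W1 and W8; each must be blocked for d-separation to hold:
Path 1: W1 → W5 ← W4 → W6 → W8
  W4 is a fork here and W4 is conditioned on, so the path is blocked at W4.
Path 2: W1 → W5 → W6 → W8
  W5 is a chain here and W5 is conditioned on, so the path is blocked at W5.
Path 3: W1 → W6 → W8
  W6 is a chain and W6 is not conditioned on — no node blocks this path, so it is active.
At least one path is unblocked, so d-separation fails.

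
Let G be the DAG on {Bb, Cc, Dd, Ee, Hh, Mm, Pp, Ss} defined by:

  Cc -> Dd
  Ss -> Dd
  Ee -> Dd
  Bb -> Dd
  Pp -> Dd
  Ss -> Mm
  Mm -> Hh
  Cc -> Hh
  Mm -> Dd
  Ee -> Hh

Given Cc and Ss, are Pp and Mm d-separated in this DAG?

There are 4 undirected paths between Pp and Mm; checking each against the conditioning set {Cc, Ss}:
Path 1: Pp → Dd ← Mm
  Dd is a collider here and neither Dd nor any of its descendants is conditioned on, so the collider stays closed — the path is blocked at Dd.
Path 2: Pp → Dd ← Cc → Hh ← Mm
  Dd is a collider here and neither Dd nor any of its descendants is conditioned on, so the collider stays closed — the path is blocked at Dd.
Path 3: Pp → Dd ← Ee → Hh ← Mm
  Dd is a collider here and neither Dd nor any of its descendants is conditioned on, so the collider stays closed — the path is blocked at Dd.
Path 4: Pp → Dd ← Ss → Mm
  Dd is a collider here and neither Dd nor any of its descendants is conditioned on, so the collider stays closed — the path is blocked at Dd.
All paths are blocked; Pp ⊥ Mm | {Cc, Ss} holds.

Yes — Pp and Mm are d-separated given {Cc, Ss}.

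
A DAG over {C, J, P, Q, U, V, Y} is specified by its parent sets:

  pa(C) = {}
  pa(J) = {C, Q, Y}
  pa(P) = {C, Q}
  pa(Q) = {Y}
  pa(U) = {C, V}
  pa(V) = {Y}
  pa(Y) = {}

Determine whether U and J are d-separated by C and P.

There are 6 undirected paths between U and J; checking each against the conditioning set {C, P}:
Path 1: U ← V ← Y → J
  V is a chain and V is not conditioned on; Y is a fork and Y is not conditioned on — no node blocks this path, so it is active.
Path 2: U ← V ← Y → Q → J
  V is a chain and V is not conditioned on; Y is a fork and Y is not conditioned on; Q is a chain and Q is not conditioned on — no node blocks this path, so it is active.
Path 3: U ← V ← Y → Q → P ← C → J
  C is a fork here and C is conditioned on, so the path is blocked at C.
Path 4: U ← C → J
  C is a fork here and C is conditioned on, so the path is blocked at C.
Path 5: U ← C → P ← Q → J
  C is a fork here and C is conditioned on, so the path is blocked at C.
Path 6: U ← C → P ← Q ← Y → J
  C is a fork here and C is conditioned on, so the path is blocked at C.
Since the path U ← V ← Y → J is active, U and J are not d-separated given {C, P}.

No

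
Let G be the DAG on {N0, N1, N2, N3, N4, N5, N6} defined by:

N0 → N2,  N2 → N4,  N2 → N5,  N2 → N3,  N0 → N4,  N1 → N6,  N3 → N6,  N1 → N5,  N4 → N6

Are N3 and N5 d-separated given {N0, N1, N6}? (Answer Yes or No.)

No — N3 and N5 are not d-separated given {N0, N1, N6}.

Enumerating the 6 paths from N3 to N5 and testing each for blocking by {N0, N1, N6}:
Path 1: N3 → N6 ← N4 ← N0 → N2 → N5
  N0 is a fork here and N0 is conditioned on, so the path is blocked at N0.
Path 2: N3 → N6 ← N4 ← N2 → N5
  N6 is a collider and N6 is conditioned on, which opens it; N4 is a chain and N4 is not conditioned on; N2 is a fork and N2 is not conditioned on — no node blocks this path, so it is active.
Path 3: N3 → N6 ← N1 → N5
  N1 is a fork here and N1 is conditioned on, so the path is blocked at N1.
Path 4: N3 ← N2 → N4 → N6 ← N1 → N5
  N1 is a fork here and N1 is conditioned on, so the path is blocked at N1.
Path 5: N3 ← N2 → N5
  N2 is a fork and N2 is not conditioned on — no node blocks this path, so it is active.
Path 6: N3 ← N2 ← N0 → N4 → N6 ← N1 → N5
  N0 is a fork here and N0 is conditioned on, so the path is blocked at N0.
Since the path N3 → N6 ← N4 ← N2 → N5 is active, N3 and N5 are not d-separated given {N0, N1, N6}.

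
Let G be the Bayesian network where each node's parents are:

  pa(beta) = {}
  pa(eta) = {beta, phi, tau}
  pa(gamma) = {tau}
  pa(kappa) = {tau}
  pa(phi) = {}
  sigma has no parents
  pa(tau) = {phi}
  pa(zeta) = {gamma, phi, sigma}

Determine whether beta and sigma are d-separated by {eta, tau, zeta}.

No

We examine all 4 paths between beta and sigma:
Path 1: beta → eta ← phi → tau → gamma → zeta ← sigma
  tau is a chain here and tau is conditioned on, so the path is blocked at tau.
Path 2: beta → eta ← phi → zeta ← sigma
  eta is a collider and eta is conditioned on, which opens it; phi is a fork and phi is not conditioned on; zeta is a collider and zeta is conditioned on, which opens it — no node blocks this path, so it is active.
Path 3: beta → eta ← tau ← phi → zeta ← sigma
  tau is a chain here and tau is conditioned on, so the path is blocked at tau.
Path 4: beta → eta ← tau → gamma → zeta ← sigma
  tau is a fork here and tau is conditioned on, so the path is blocked at tau.
Because an active path exists, beta and sigma are not d-separated.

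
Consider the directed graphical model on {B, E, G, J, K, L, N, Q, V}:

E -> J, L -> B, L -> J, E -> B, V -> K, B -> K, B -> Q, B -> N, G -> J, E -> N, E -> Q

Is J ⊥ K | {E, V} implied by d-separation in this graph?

We examine all 4 paths between J and K:
  1. J ← E → Q ← B → K — E:fork[blocks]; Q:collider[blocks]; B:fork[open] ⇒ blocked
  2. J ← E → B → K — E:fork[blocks]; B:chain[open] ⇒ blocked
  3. J ← E → N ← B → K — E:fork[blocks]; N:collider[blocks]; B:fork[open] ⇒ blocked
  4. J ← L → B → K — L:fork[open]; B:chain[open] ⇒ active
Since the path J ← L → B → K is active, J and K are not d-separated given {E, V}.

No — J and K are not d-separated given {E, V}.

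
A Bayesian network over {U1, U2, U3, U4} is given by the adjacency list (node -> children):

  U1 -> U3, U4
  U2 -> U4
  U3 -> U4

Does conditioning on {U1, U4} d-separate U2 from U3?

There are 2 undirected paths between U2 and U3; checking each against the conditioning set {U1, U4}:
Path 1: U2 → U4 ← U1 → U3
  U1 is a fork here and U1 is conditioned on, so the path is blocked at U1.
Path 2: U2 → U4 ← U3
  U4 is a collider and U4 is conditioned on, which opens it — no node blocks this path, so it is active.
Since the path U2 → U4 ← U3 is active, U2 and U3 are not d-separated given {U1, U4}.

No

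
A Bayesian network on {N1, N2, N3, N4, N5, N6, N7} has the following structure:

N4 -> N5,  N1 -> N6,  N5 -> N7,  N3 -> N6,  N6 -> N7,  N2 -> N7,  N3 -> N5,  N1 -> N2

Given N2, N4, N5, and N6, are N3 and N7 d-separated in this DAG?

Yes

There are 3 undirected paths between N3 and N7; checking each against the conditioning set {N2, N4, N5, N6}:
Path 1: N3 → N6 ← N1 → N2 → N7
  N2 is a chain here and N2 is conditioned on, so the path is blocked at N2.
Path 2: N3 → N6 → N7
  N6 is a chain here and N6 is conditioned on, so the path is blocked at N6.
Path 3: N3 → N5 → N7
  N5 is a chain here and N5 is conditioned on, so the path is blocked at N5.
Every path is blocked, so N3 and N7 are d-separated given {N2, N4, N5, N6}.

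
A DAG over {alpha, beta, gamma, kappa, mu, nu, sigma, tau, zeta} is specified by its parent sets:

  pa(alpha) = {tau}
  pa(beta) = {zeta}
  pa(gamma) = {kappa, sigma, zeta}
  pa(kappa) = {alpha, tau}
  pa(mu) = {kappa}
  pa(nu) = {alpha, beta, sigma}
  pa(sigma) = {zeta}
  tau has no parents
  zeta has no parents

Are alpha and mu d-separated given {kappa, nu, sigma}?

There are 6 undirected paths between alpha and mu; checking each against the conditioning set {kappa, nu, sigma}:
Path 1: alpha ← tau → kappa → mu
  kappa is a chain here and kappa is conditioned on, so the path is blocked at kappa.
Path 2: alpha → nu ← beta ← zeta → gamma ← kappa → mu
  gamma is a collider here and neither gamma nor any of its descendants is conditioned on, so the collider stays closed — the path is blocked at gamma.
Path 3: alpha → nu ← beta ← zeta → sigma → gamma ← kappa → mu
  sigma is a chain here and sigma is conditioned on, so the path is blocked at sigma.
Path 4: alpha → nu ← sigma → gamma ← kappa → mu
  sigma is a fork here and sigma is conditioned on, so the path is blocked at sigma.
Path 5: alpha → nu ← sigma ← zeta → gamma ← kappa → mu
  sigma is a chain here and sigma is conditioned on, so the path is blocked at sigma.
Path 6: alpha → kappa → mu
  kappa is a chain here and kappa is conditioned on, so the path is blocked at kappa.
Since every path is blocked, d-separation holds.

Yes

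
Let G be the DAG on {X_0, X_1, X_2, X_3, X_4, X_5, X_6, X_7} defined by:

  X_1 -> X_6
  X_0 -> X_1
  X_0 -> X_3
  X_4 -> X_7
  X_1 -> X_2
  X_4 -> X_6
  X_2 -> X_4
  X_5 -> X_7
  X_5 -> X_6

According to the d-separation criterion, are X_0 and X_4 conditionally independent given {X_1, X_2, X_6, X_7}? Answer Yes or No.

3 paths connect X_0 and X_4; each must be blocked for d-separation to hold:
  1. X_0 → X_1 → X_6 ← X_4 — X_1:chain[blocks]; X_6:collider[open] ⇒ blocked
  2. X_0 → X_1 → X_6 ← X_5 → X_7 ← X_4 — X_1:chain[blocks]; X_6:collider[open]; X_5:fork[open]; X_7:collider[open] ⇒ blocked
  3. X_0 → X_1 → X_2 → X_4 — X_1:chain[blocks]; X_2:chain[blocks] ⇒ blocked
All paths are blocked; X_0 ⊥ X_4 | {X_1, X_2, X_6, X_7} holds.

Yes — X_0 and X_4 are d-separated given {X_1, X_2, X_6, X_7}.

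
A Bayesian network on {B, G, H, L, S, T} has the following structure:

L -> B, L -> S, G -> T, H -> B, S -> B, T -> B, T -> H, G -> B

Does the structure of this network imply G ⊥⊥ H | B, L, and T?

No — G and H are not d-separated given {B, L, T}.

4 paths connect G and H; each must be blocked for d-separation to hold:
Path 1: G → B ← H
  B is a collider and B is conditioned on, which opens it — no node blocks this path, so it is active.
Path 2: G → B ← T → H
  T is a fork here and T is conditioned on, so the path is blocked at T.
Path 3: G → T → H
  T is a chain here and T is conditioned on, so the path is blocked at T.
Path 4: G → T → B ← H
  T is a chain here and T is conditioned on, so the path is blocked at T.
Because an active path exists, G and H are not d-separated.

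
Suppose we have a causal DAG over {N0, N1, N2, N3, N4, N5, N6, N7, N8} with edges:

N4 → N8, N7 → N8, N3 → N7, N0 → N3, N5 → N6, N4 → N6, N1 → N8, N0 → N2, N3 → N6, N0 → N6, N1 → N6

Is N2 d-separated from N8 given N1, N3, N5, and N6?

No

Enumerating the 6 paths from N2 to N8 and testing each for blocking by {N1, N3, N5, N6}:
  1. N2 ← N0 → N3 → N6 ← N1 → N8 — N0:fork[open]; N3:chain[blocks]; N6:collider[open]; N1:fork[blocks] ⇒ blocked
  2. N2 ← N0 → N3 → N6 ← N4 → N8 — N0:fork[open]; N3:chain[blocks]; N6:collider[open]; N4:fork[open] ⇒ blocked
  3. N2 ← N0 → N3 → N7 → N8 — N0:fork[open]; N3:chain[blocks]; N7:chain[open] ⇒ blocked
  4. N2 ← N0 → N6 ← N3 → N7 → N8 — N0:fork[open]; N6:collider[open]; N3:fork[blocks]; N7:chain[open] ⇒ blocked
  5. N2 ← N0 → N6 ← N1 → N8 — N0:fork[open]; N6:collider[open]; N1:fork[blocks] ⇒ blocked
  6. N2 ← N0 → N6 ← N4 → N8 — N0:fork[open]; N6:collider[open]; N4:fork[open] ⇒ active
Since the path N2 ← N0 → N6 ← N4 → N8 is active, N2 and N8 are not d-separated given {N1, N3, N5, N6}.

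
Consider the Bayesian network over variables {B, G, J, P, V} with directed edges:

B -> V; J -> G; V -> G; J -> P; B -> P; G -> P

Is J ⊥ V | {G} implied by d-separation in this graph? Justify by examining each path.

We examine all 4 paths between J and V:
Path 1: J → G → P ← B → V
  G is a chain here and G is conditioned on, so the path is blocked at G.
Path 2: J → G ← V
  G is a collider and G is conditioned on, which opens it — no node blocks this path, so it is active.
Path 3: J → P ← G ← V
  P is a collider here and neither P nor any of its descendants is conditioned on, so the collider stays closed — the path is blocked at P.
Path 4: J → P ← B → V
  P is a collider here and neither P nor any of its descendants is conditioned on, so the collider stays closed — the path is blocked at P.
Because an active path exists, J and V are not d-separated.

No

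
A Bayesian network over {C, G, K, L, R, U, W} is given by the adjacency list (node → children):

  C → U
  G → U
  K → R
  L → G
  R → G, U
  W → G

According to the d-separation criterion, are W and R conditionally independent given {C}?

Yes

We examine all 2 paths between W and R:
Path 1: W → G → U ← R
  U is a collider here and neither U nor any of its descendants is conditioned on, so the collider stays closed — the path is blocked at U.
Path 2: W → G ← R
  G is a collider here and neither G nor any of its descendants is conditioned on, so the collider stays closed — the path is blocked at G.
All paths are blocked; W ⊥ R | {C} holds.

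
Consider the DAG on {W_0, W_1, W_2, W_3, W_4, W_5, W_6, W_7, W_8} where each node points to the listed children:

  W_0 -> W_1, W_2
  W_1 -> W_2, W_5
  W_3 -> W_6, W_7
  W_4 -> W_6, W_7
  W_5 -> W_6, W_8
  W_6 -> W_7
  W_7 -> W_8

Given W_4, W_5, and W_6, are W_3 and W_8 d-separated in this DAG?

No

Enumerating the 6 paths from W_3 to W_8 and testing each for blocking by {W_4, W_5, W_6}:
Path 1: W_3 → W_6 ← W_5 → W_8
  W_5 is a fork here and W_5 is conditioned on, so the path is blocked at W_5.
Path 2: W_3 → W_6 → W_7 → W_8
  W_6 is a chain here and W_6 is conditioned on, so the path is blocked at W_6.
Path 3: W_3 → W_6 ← W_4 → W_7 → W_8
  W_4 is a fork here and W_4 is conditioned on, so the path is blocked at W_4.
Path 4: W_3 → W_7 ← W_6 ← W_5 → W_8
  W_7 is a collider here and neither W_7 nor any of its descendants is conditioned on, so the collider stays closed — the path is blocked at W_7.
Path 5: W_3 → W_7 → W_8
  W_7 is a chain and W_7 is not conditioned on — no node blocks this path, so it is active.
Path 6: W_3 → W_7 ← W_4 → W_6 ← W_5 → W_8
  W_7 is a collider here and neither W_7 nor any of its descendants is conditioned on, so the collider stays closed — the path is blocked at W_7.
Since the path W_3 → W_7 → W_8 is active, W_3 and W_8 are not d-separated given {W_4, W_5, W_6}.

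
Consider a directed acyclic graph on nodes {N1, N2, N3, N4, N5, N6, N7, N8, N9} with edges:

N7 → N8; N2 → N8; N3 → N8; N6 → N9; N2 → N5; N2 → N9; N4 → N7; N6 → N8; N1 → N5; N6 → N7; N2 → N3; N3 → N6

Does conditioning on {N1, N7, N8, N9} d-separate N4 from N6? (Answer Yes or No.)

No — N4 and N6 are not d-separated given {N1, N7, N8, N9}.

There are 6 undirected paths between N4 and N6; checking each against the conditioning set {N1, N7, N8, N9}:
  1. N4 → N7 → N8 ← N2 → N9 ← N6 — N7:chain[blocks]; N8:collider[open]; N2:fork[open]; N9:collider[open] ⇒ blocked
  2. N4 → N7 → N8 ← N2 → N3 → N6 — N7:chain[blocks]; N8:collider[open]; N2:fork[open]; N3:chain[open] ⇒ blocked
  3. N4 → N7 → N8 ← N3 ← N2 → N9 ← N6 — N7:chain[blocks]; N8:collider[open]; N3:chain[open]; N2:fork[open]; N9:collider[open] ⇒ blocked
  4. N4 → N7 → N8 ← N3 → N6 — N7:chain[blocks]; N8:collider[open]; N3:fork[open] ⇒ blocked
  5. N4 → N7 → N8 ← N6 — N7:chain[blocks]; N8:collider[open] ⇒ blocked
  6. N4 → N7 ← N6 — N7:collider[open] ⇒ active
Since the path N4 → N7 ← N6 is active, N4 and N6 are not d-separated given {N1, N7, N8, N9}.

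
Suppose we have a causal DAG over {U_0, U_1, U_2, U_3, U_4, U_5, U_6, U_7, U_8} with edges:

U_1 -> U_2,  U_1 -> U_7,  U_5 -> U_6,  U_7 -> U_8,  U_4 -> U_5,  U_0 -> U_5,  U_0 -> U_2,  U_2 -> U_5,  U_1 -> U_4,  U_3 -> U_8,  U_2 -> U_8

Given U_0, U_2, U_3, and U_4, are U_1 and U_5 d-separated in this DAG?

Yes — U_1 and U_5 are d-separated given {U_0, U_2, U_3, U_4}.

5 paths connect U_1 and U_5; each must be blocked for d-separation to hold:
  1. U_1 → U_7 → U_8 ← U_2 ← U_0 → U_5 — U_7:chain[open]; U_8:collider[blocks]; U_2:chain[blocks]; U_0:fork[blocks] ⇒ blocked
  2. U_1 → U_7 → U_8 ← U_2 → U_5 — U_7:chain[open]; U_8:collider[blocks]; U_2:fork[blocks] ⇒ blocked
  3. U_1 → U_2 ← U_0 → U_5 — U_2:collider[open]; U_0:fork[blocks] ⇒ blocked
  4. U_1 → U_2 → U_5 — U_2:chain[blocks] ⇒ blocked
  5. U_1 → U_4 → U_5 — U_4:chain[blocks] ⇒ blocked
Every path is blocked, so U_1 and U_5 are d-separated given {U_0, U_2, U_3, U_4}.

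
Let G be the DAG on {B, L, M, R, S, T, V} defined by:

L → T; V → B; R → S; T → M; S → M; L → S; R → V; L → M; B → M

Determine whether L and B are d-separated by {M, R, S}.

No — L and B are not d-separated given {M, R, S}.

We examine all 6 paths between L and B:
Path 1: L → T → M ← S ← R → V → B
  S is a chain here and S is conditioned on, so the path is blocked at S.
Path 2: L → T → M ← B
  T is a chain and T is not conditioned on; M is a collider and M is conditioned on, which opens it — no node blocks this path, so it is active.
Path 3: L → S ← R → V → B
  R is a fork here and R is conditioned on, so the path is blocked at R.
Path 4: L → S → M ← B
  S is a chain here and S is conditioned on, so the path is blocked at S.
Path 5: L → M ← S ← R → V → B
  S is a chain here and S is conditioned on, so the path is blocked at S.
Path 6: L → M ← B
  M is a collider and M is conditioned on, which opens it — no node blocks this path, so it is active.
Since the path L → T → M ← B is active, L and B are not d-separated given {M, R, S}.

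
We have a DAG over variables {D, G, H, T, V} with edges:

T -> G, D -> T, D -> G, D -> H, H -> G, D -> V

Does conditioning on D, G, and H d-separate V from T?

We examine all 3 paths between V and T:
  1. V ← D → T — D:fork[blocks] ⇒ blocked
  2. V ← D → G ← T — D:fork[blocks]; G:collider[open] ⇒ blocked
  3. V ← D → H → G ← T — D:fork[blocks]; H:chain[blocks]; G:collider[open] ⇒ blocked
Every path is blocked, so V and T are d-separated given {D, G, H}.

Yes — V and T are d-separated given {D, G, H}.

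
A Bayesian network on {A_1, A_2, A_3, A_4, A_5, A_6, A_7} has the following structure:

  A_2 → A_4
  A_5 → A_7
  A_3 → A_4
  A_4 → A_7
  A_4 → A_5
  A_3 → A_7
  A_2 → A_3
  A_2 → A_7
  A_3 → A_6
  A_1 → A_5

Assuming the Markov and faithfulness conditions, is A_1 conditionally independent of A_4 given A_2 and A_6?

Enumerating the 6 paths from A_1 to A_4 and testing each for blocking by {A_2, A_6}:
  1. A_1 → A_5 → A_7 ← A_3 ← A_2 → A_4 — A_5:chain[open]; A_7:collider[blocks]; A_3:chain[open]; A_2:fork[blocks] ⇒ blocked
  2. A_1 → A_5 → A_7 ← A_3 → A_4 — A_5:chain[open]; A_7:collider[blocks]; A_3:fork[open] ⇒ blocked
  3. A_1 → A_5 → A_7 ← A_2 → A_3 → A_4 — A_5:chain[open]; A_7:collider[blocks]; A_2:fork[blocks]; A_3:chain[open] ⇒ blocked
  4. A_1 → A_5 → A_7 ← A_2 → A_4 — A_5:chain[open]; A_7:collider[blocks]; A_2:fork[blocks] ⇒ blocked
  5. A_1 → A_5 → A_7 ← A_4 — A_5:chain[open]; A_7:collider[blocks] ⇒ blocked
  6. A_1 → A_5 ← A_4 — A_5:collider[blocks] ⇒ blocked
All paths are blocked; A_1 ⊥ A_4 | {A_2, A_6} holds.

Yes — A_1 and A_4 are d-separated given {A_2, A_6}.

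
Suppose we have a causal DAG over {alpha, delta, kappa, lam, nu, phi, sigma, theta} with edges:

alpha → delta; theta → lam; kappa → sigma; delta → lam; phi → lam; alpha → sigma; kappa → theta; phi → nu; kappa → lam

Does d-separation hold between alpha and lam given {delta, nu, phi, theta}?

We examine all 3 paths between alpha and lam:
  1. alpha → delta → lam — delta:chain[blocks] ⇒ blocked
  2. alpha → sigma ← kappa → theta → lam — sigma:collider[blocks]; kappa:fork[open]; theta:chain[blocks] ⇒ blocked
  3. alpha → sigma ← kappa → lam — sigma:collider[blocks]; kappa:fork[open] ⇒ blocked
Since every path is blocked, d-separation holds.

Yes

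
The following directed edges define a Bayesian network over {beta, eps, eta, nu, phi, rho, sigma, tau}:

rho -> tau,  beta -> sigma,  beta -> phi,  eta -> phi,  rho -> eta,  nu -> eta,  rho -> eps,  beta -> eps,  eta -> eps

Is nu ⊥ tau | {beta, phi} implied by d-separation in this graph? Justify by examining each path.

Enumerating the 3 paths from nu to tau and testing each for blocking by {beta, phi}:
Path 1: nu → eta ← rho → tau
  eta is a collider and its descendant phi is conditioned on, which opens it; rho is a fork and rho is not conditioned on — no node blocks this path, so it is active.
Path 2: nu → eta → phi ← beta → eps ← rho → tau
  beta is a fork here and beta is conditioned on, so the path is blocked at beta.
Path 3: nu → eta → eps ← rho → tau
  eps is a collider here and neither eps nor any of its descendants is conditioned on, so the collider stays closed — the path is blocked at eps.
At least one path is unblocked, so d-separation fails.

No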